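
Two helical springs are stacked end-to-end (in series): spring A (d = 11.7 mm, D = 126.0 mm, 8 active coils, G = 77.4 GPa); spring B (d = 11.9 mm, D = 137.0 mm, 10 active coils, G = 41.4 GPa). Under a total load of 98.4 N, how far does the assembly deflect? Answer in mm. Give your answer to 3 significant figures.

k_A = Gd⁴/(8D³N_a) = (77.4×10³)(11.7⁴)/(8·126.0³·8) = 11.329 N/mm
k_B = Gd⁴/(8D³N_a) = (41.4×10³)(11.9⁴)/(8·137.0³·10) = 4.0359 N/mm
Series: 1/k_eq = 1/11.329 + 1/4.0359 = 0.33605; k_eq = 2.9758 N/mm
δ = F/k_eq = 98.4/2.9758 = 33.067 mm

33.1 mm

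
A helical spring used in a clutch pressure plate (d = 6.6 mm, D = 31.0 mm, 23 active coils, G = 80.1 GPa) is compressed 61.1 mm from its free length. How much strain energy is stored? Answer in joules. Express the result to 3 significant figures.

51.8 J

k = Gd⁴/(8D³N_a) = (80.1×10³)(6.6⁴)/(8·31.0³·23) = 27.727 N/mm
U = ½kδ² = 0.5 × 27.727 × 61.1² = 51756 N·mm = 51.756 J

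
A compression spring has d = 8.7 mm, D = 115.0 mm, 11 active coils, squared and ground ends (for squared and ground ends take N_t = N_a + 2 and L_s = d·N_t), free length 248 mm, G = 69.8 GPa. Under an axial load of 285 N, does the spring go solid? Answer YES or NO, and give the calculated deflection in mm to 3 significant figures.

NO, δ = 95.4 mm

k = Gd⁴/(8D³N_a) = (69.8×10³)(8.7⁴)/(8·115.0³·11) = 2.9878 N/mm
N_t = 13; L_s = 8.7·13 = 113.1 mm; δ_solid = L₀ − L_s = 248 − 113.1 = 134.9 mm
δ = F/k = 285/2.9878 = 95.387 mm
δ < δ_solid → spring does not go solid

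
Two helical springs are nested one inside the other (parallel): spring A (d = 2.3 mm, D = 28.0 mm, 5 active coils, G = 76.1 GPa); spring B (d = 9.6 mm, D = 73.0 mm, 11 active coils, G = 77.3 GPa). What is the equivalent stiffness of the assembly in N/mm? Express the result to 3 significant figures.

21.6 N/mm

k_A = Gd⁴/(8D³N_a) = (76.1×10³)(2.3⁴)/(8·28.0³·5) = 2.4253 N/mm
k_B = Gd⁴/(8D³N_a) = (77.3×10³)(9.6⁴)/(8·73.0³·11) = 19.178 N/mm
Parallel: k_eq = 2.4253 + 19.178 = 21.604 N/mm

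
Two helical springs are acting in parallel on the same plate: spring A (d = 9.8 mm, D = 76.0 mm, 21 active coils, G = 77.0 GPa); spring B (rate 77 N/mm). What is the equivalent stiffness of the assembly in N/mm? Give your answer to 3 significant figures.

86.6 N/mm

k_A = Gd⁴/(8D³N_a) = (77.0×10³)(9.8⁴)/(8·76.0³·21) = 9.6304 N/mm
Parallel: k_eq = 9.6304 + 77 = 86.63 N/mm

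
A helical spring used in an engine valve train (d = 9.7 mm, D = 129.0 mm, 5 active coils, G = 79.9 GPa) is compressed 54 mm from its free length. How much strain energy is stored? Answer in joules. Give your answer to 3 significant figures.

12.0 J

k = Gd⁴/(8D³N_a) = (79.9×10³)(9.7⁴)/(8·129.0³·5) = 8.2377 N/mm
U = ½kδ² = 0.5 × 8.2377 × 54² = 12011 N·mm = 12.011 J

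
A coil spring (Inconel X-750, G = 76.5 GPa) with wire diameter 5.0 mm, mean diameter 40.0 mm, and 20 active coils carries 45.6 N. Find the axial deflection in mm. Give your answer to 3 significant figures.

9.77 mm

k = Gd⁴/(8D³N_a) = (76.5×10³)(5.0⁴)/(8·40.0³·20) = 4.6692 N/mm
δ = F/k = 45.6 / 4.6692 = 9.7661 mm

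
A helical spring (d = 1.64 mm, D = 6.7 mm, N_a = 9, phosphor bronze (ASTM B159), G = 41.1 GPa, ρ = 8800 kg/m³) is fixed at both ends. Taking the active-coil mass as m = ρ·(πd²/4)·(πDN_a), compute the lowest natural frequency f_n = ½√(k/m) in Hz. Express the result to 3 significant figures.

987 Hz

k = Gd⁴/(8D³N_a) = (41.1×10³)(1.64⁴)/(8·6.7³·9) = 13.73 N/mm = 13730 N/m
Wire length L = πDN_a = π·6.7·9 = 189.44 mm
m = ρ·(πd²/4)·L = 8800 × 2.1124×10⁻⁶ m² × 0.18944 m = 0.0035215 kg
f_n = ½√(k/m) = 0.5·√(13730/0.0035215) = 0.5·√(3.8988e+06) = 987.27 Hz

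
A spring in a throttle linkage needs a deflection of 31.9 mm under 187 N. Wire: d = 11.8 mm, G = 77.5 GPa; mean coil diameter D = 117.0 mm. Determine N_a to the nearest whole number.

Required rate k = F/δ = 187/31.9 = 5.8621 N/mm
N_a = Gd⁴/(8D³k) = (77.5×10³ × 11.8⁴)/(8 × 117.0³ × 5.8621)
    = 1.50255e+09 / 7.51101e+07 = 20 → 20 coils

20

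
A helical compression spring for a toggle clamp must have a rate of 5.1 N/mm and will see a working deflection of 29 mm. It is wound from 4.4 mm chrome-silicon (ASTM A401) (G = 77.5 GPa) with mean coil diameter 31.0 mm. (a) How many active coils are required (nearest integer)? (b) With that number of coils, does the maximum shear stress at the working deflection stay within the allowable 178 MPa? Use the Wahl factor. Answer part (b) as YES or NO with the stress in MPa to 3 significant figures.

(a) 24 coils; (b) YES, τ_max = 165 MPa

N_a = Gd⁴/(8D³k) = (77.5×10³)(4.4⁴)/(8·31.0³·5.1) = 23.9 → N_a = 24
Actual rate k = Gd⁴/(8D³·24) = 5.0784 N/mm
Working load F = kδ = 5.0784·29 = 147.27 N
C = 31.0/4.4 = 7.0455; K_W = (4C−1)/(4C−4)+0.615/C = 1.2114
τ_max = K_W·8FD/(πd³) = 1.2114·136.48 = 165.32 MPa
τ_max ≤ 178 MPa → acceptable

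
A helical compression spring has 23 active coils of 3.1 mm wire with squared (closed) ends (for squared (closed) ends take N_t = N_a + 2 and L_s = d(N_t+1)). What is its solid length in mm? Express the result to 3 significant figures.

80.6 mm

squared (closed) ends: N_t = N_a + 2 = 23 + 2 = 25
L_s = d·(N_t+1) = 3.1 × 26 = 80.6 mm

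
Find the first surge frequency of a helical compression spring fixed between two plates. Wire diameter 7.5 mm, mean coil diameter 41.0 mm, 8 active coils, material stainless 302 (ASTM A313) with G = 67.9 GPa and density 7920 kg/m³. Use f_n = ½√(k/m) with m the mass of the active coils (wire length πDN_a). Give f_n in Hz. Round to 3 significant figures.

184 Hz

k = Gd⁴/(8D³N_a) = (67.9×10³)(7.5⁴)/(8·41.0³·8) = 48.706 N/mm = 48706 N/m
Wire length L = πDN_a = π·41.0·8 = 1030.4 mm
m = ρ·(πd²/4)·L = 7920 × 44.179×10⁻⁶ m² × 1.0304 m = 0.36055 kg
f_n = ½√(k/m) = 0.5·√(48706/0.36055) = 0.5·√(1.3509e+05) = 183.77 Hz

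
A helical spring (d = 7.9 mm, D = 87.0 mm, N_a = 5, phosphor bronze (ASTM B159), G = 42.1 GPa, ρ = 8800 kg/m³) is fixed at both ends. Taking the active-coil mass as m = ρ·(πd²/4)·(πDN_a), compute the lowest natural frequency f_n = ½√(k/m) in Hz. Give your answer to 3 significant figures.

51.4 Hz

k = Gd⁴/(8D³N_a) = (42.1×10³)(7.9⁴)/(8·87.0³·5) = 6.2255 N/mm = 6225.5 N/m
Wire length L = πDN_a = π·87.0·5 = 1366.6 mm
m = ρ·(πd²/4)·L = 8800 × 49.017×10⁻⁶ m² × 1.3666 m = 0.58948 kg
f_n = ½√(k/m) = 0.5·√(6225.5/0.58948) = 0.5·√(10561) = 51.383 Hz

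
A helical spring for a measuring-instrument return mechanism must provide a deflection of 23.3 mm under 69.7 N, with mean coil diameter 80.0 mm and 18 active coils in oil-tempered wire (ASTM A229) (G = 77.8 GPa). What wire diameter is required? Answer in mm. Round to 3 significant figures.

7.30 mm

Required rate k = F/δ = 69.7/23.3 = 2.9914 N/mm
d = (8D³N_a·k / G)^(1/4) = (8·80.0³·18·2.9914 / (77.8×10³))^0.25
  = (2834.8)^0.25 = 7.2968 mm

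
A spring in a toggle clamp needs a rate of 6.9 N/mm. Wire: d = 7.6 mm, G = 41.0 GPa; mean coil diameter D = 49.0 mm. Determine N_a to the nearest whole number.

N_a = Gd⁴/(8D³k) = (41.0×10³ × 7.6⁴)/(8 × 49.0³ × 6.9)
    = 1.36785e+08 / 6.49422e+06 = 21.06 → 21 coils

21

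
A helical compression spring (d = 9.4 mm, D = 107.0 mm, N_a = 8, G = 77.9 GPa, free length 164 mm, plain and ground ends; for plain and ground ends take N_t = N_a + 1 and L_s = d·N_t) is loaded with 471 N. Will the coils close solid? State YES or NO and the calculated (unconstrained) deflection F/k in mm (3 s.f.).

k = Gd⁴/(8D³N_a) = (77.9×10³)(9.4⁴)/(8·107.0³·8) = 7.7574 N/mm
N_t = 9; L_s = 9.4·9 = 84.6 mm; δ_solid = L₀ − L_s = 164 − 84.6 = 79.4 mm
δ = F/k = 471/7.7574 = 60.716 mm
δ < δ_solid → spring does not go solid

NO, δ = 60.7 mm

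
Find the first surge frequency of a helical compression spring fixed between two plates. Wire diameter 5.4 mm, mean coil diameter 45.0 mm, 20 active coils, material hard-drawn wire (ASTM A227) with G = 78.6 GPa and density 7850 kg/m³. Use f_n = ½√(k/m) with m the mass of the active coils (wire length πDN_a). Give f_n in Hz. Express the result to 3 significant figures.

k = Gd⁴/(8D³N_a) = (78.6×10³)(5.4⁴)/(8·45.0³·20) = 4.584 N/mm = 4584 N/m
Wire length L = πDN_a = π·45.0·20 = 2827.4 mm
m = ρ·(πd²/4)·L = 7850 × 22.902×10⁻⁶ m² × 2.8274 m = 0.50832 kg
f_n = ½√(k/m) = 0.5·√(4584/0.50832) = 0.5·√(9017.8) = 47.481 Hz

47.5 Hz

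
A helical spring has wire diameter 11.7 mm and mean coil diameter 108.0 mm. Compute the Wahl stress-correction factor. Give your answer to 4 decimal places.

1.1577

C = D/d = 108.0/11.7 = 9.2308
K_W = (4C−1)/(4C−4) + 0.615/C = 35.923/32.923 + 0.0666 = 1.1577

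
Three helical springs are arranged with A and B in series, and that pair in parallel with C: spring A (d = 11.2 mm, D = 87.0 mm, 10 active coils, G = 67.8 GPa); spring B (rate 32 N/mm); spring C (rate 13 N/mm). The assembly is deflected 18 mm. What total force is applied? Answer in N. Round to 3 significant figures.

k_A = Gd⁴/(8D³N_a) = (67.8×10³)(11.2⁴)/(8·87.0³·10) = 20.251 N/mm
Springs A,B series: k_AB = 1/(1/20.251+1/32) = 12.402 N/mm; parallel with C: k_eq = 12.402+13 = 25.402 N/mm
F = k_eq·δ = 25.402·18 = 457.24 N

457 N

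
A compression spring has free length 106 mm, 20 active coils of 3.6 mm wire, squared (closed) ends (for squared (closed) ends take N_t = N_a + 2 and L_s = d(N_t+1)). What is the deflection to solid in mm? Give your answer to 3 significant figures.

23.2 mm

N_t = 22; L_s = 3.6·23 = 82.8 mm
δ_solid = L₀ − L_s = 106 − 82.8 = 23.2 mm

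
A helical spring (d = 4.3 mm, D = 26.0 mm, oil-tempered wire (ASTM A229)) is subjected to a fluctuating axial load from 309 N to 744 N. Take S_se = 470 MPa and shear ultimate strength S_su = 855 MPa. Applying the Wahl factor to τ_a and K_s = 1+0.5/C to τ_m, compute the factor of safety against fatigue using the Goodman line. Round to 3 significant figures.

C = D/d = 26.0/4.3 = 6.0465; K_W = (4C−1)/(4C−4)+0.615/C = 1.2503; K_s = 1+0.5/C = 1.0827
F_a = (F_max−F_min)/2 = 217.5 N; F_m = (F_max+F_min)/2 = 526.5 N
τ_a = K_W·8F_aD/(πd³) = 1.2503 × 181.12 = 226.46 MPa
τ_m = K_s·8F_mD/(πd³) = 1.0827 × 438.44 = 474.69 MPa
Goodman: 1/n_f = τ_a/S_se + τ_m/S_su = 226.46/470 + 474.69/855 = 0.48183 + 0.55519 = 1.037
n_f = 1/1.037 = 0.9643

0.964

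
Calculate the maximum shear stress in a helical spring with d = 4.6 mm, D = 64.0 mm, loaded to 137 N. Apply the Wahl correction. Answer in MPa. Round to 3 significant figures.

253 MPa

Spring index C = D/d = 64.0/4.6 = 13.9130
K_W = (4C−1)/(4C−4) + 0.615/C = 54.652/51.652 + 0.0442 = 1.1023
τ₀ = 8FD/(πd³) = 8·137·64.0/(π·4.6³) = 70144/305.79 = 229.39 MPa
τ_max = K·τ₀ = 1.1023 × 229.39 = 252.85 MPa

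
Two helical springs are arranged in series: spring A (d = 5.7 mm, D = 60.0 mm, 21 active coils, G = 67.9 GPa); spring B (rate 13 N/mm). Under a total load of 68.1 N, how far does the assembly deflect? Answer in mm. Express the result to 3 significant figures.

k_A = Gd⁴/(8D³N_a) = (67.9×10³)(5.7⁴)/(8·60.0³·21) = 1.9752 N/mm
Series: 1/k_eq = 1/1.9752 + 1/13 = 0.58321; k_eq = 1.7147 N/mm
δ = F/k_eq = 68.1/1.7147 = 39.716 mm

39.7 mm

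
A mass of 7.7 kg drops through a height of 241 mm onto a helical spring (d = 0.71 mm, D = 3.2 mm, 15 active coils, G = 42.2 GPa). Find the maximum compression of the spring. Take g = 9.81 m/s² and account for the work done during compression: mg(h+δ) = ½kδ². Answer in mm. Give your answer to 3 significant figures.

147 mm

k = Gd⁴/(8D³N_a) = (42.2×10³)(0.71⁴)/(8·3.2³·15) = 2.7272 N/mm
W = mg = 7.7 × 9.81 = 75.537 N
½kδ² − Wδ − Wh = 0 → δ = (W + √(W² + 2kWh))/k
δ = (75.537 + √(5705.8 + 99293.6))/2.7272 = (75.537 + 324.04)/2.7272 = 146.51 mm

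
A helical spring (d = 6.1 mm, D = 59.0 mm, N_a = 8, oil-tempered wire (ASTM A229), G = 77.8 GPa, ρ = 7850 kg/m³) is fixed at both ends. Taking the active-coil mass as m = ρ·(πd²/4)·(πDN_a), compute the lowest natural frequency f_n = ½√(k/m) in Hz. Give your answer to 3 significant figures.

k = Gd⁴/(8D³N_a) = (77.8×10³)(6.1⁴)/(8·59.0³·8) = 8.1953 N/mm = 8195.3 N/m
Wire length L = πDN_a = π·59.0·8 = 1482.8 mm
m = ρ·(πd²/4)·L = 7850 × 29.225×10⁻⁶ m² × 1.4828 m = 0.34018 kg
f_n = ½√(k/m) = 0.5·√(8195.3/0.34018) = 0.5·√(24091) = 77.606 Hz

77.6 Hz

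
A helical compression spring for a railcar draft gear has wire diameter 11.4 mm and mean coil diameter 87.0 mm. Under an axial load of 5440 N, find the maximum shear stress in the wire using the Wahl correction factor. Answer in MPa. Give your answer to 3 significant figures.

Spring index C = D/d = 87.0/11.4 = 7.6316
K_W = (4C−1)/(4C−4) + 0.615/C = 29.526/26.526 + 0.0806 = 1.1937
τ₀ = 8FD/(πd³) = 8·5440·87.0/(π·11.4³) = 3.78624e+06/4654.4 = 813.47 MPa
τ_max = K·τ₀ = 1.1937 × 813.47 = 971.03 MPa

971 MPa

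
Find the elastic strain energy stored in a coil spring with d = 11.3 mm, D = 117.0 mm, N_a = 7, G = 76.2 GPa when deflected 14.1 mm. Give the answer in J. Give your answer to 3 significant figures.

k = Gd⁴/(8D³N_a) = (76.2×10³)(11.3⁴)/(8·117.0³·7) = 13.852 N/mm
U = ½kδ² = 0.5 × 13.852 × 14.1² = 1377 N·mm = 1.377 J

1.38 J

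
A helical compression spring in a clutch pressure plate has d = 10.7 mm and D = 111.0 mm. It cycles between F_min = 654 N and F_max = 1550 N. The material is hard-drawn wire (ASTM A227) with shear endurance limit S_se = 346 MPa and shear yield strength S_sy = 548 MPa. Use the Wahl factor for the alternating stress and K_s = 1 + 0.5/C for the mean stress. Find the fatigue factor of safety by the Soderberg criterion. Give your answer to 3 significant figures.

C = D/d = 111.0/10.7 = 10.3738; K_W = (4C−1)/(4C−4)+0.615/C = 1.1393; K_s = 1+0.5/C = 1.0482
F_a = (F_max−F_min)/2 = 448 N; F_m = (F_max+F_min)/2 = 1102 N
τ_a = K_W·8F_aD/(πd³) = 1.1393 × 103.37 = 117.77 MPa
τ_m = K_s·8F_mD/(πd³) = 1.0482 × 254.27 = 266.52 MPa
Soderberg: 1/n_f = τ_a/S_se + τ_m/S_sy = 117.77/346 + 266.52/548 = 0.34037 + 0.48636 = 0.82673
n_f = 1/0.82673 = 1.21

1.21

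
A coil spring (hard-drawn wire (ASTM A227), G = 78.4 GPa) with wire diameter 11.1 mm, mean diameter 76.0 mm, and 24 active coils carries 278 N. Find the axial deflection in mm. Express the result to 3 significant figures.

19.7 mm

k = Gd⁴/(8D³N_a) = (78.4×10³)(11.1⁴)/(8·76.0³·24) = 14.121 N/mm
δ = F/k = 278 / 14.121 = 19.687 mm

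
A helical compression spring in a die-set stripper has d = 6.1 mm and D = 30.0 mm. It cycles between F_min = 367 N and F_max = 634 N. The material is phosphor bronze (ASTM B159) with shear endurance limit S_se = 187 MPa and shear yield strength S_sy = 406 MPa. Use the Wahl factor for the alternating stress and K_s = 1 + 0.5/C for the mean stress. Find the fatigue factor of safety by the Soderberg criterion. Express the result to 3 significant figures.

1.29

C = D/d = 30.0/6.1 = 4.9180; K_W = (4C−1)/(4C−4)+0.615/C = 1.3165; K_s = 1+0.5/C = 1.1017
F_a = (F_max−F_min)/2 = 133.5 N; F_m = (F_max+F_min)/2 = 500.5 N
τ_a = K_W·8F_aD/(πd³) = 1.3165 × 44.932 = 59.151 MPa
τ_m = K_s·8F_mD/(πd³) = 1.1017 × 168.45 = 185.58 MPa
Soderberg: 1/n_f = τ_a/S_se + τ_m/S_sy = 59.151/187 + 185.58/406 = 0.31632 + 0.45709 = 0.77341
n_f = 1/0.77341 = 1.293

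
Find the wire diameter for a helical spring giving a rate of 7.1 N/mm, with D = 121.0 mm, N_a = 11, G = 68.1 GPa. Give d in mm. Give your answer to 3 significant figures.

d = (8D³N_a·k / G)^(1/4) = (8·121.0³·11·7.1 / (68.1×10³))^0.25
  = (16254)^0.25 = 11.2911 mm

11.3 mm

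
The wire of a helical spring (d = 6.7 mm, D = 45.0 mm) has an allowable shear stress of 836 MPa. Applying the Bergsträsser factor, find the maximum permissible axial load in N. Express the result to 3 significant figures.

1810 N

C = D/d = 45.0/6.7 = 6.7164
K_B = (4C+2)/(4C−3) = 28.866/23.866 = 1.2095
τ_max = K·8FD/(πd³) → F_max = τ_allow·πd³/(8DK)
F_max = 836·π·6.7³/(8·45.0·1.2095) = 7.8992e+05/435.42 = 1814.1 N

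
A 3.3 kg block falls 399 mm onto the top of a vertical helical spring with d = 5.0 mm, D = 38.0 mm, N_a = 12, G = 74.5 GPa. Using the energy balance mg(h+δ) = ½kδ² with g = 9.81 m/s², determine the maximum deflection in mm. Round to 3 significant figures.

k = Gd⁴/(8D³N_a) = (74.5×10³)(5.0⁴)/(8·38.0³·12) = 8.8392 N/mm
W = mg = 3.3 × 9.81 = 32.373 N
½kδ² − Wδ − Wh = 0 → δ = (W + √(W² + 2kWh))/k
δ = (32.373 + √(1048 + 228350))/8.8392 = (32.373 + 478.95)/8.8392 = 57.848 mm

57.8 mm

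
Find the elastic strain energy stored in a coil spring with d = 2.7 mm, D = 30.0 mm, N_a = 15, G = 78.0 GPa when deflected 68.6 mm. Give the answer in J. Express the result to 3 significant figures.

3.01 J

k = Gd⁴/(8D³N_a) = (78.0×10³)(2.7⁴)/(8·30.0³·15) = 1.2794 N/mm
U = ½kδ² = 0.5 × 1.2794 × 68.6² = 3010.4 N·mm = 3.0104 J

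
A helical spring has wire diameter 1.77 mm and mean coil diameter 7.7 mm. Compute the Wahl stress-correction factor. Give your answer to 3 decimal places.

C = D/d = 7.7/1.77 = 4.3503
K_W = (4C−1)/(4C−4) + 0.615/C = 16.401/13.401 + 0.1414 = 1.3652

1.365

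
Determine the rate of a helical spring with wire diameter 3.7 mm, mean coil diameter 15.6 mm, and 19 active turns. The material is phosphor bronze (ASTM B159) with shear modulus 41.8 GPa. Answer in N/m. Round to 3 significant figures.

13600 N/m

k = Gd⁴/(8D³N_a) = (41.8×10³ × 3.7⁴) / (8 × 15.6³ × 19)
  = 7.83399e+06 / 577055 = 13.576 N/mm = 13576 N/m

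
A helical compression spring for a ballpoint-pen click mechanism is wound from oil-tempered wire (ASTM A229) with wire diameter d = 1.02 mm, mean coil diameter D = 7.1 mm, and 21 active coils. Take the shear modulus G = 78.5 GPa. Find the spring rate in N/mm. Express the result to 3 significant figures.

1.41 N/mm

k = Gd⁴/(8D³N_a) = (78.5×10³ × 1.02⁴) / (8 × 7.1³ × 21)
  = 84970.9 / 60129 = 1.4131 N/mm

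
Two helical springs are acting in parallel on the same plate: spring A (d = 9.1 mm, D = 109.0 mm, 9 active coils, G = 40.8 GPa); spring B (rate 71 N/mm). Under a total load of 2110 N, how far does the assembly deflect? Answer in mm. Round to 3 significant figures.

28.5 mm

k_A = Gd⁴/(8D³N_a) = (40.8×10³)(9.1⁴)/(8·109.0³·9) = 3.0006 N/mm
Parallel: k_eq = 3.0006 + 71 = 74.001 N/mm
δ = F/k_eq = 2110/74.001 = 28.513 mm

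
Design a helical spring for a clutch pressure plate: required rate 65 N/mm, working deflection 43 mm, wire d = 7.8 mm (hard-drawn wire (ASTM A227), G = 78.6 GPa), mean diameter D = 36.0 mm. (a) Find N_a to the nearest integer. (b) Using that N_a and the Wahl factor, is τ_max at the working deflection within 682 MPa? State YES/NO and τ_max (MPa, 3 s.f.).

(a) 12 coils; (b) NO, τ_max = 723 MPa

N_a = Gd⁴/(8D³k) = (78.6×10³)(7.8⁴)/(8·36.0³·65) = 11.99 → N_a = 12
Actual rate k = Gd⁴/(8D³·12) = 64.956 N/mm
Working load F = kδ = 64.956·43 = 2793.1 N
C = 36.0/7.8 = 4.6154; K_W = (4C−1)/(4C−4)+0.615/C = 1.3407
τ_max = K_W·8FD/(πd³) = 1.3407·539.57 = 723.4 MPa
τ_max > 682 MPa → exceeds allowable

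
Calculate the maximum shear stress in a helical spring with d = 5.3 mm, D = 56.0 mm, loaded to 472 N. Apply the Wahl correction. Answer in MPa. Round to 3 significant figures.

514 MPa

Spring index C = D/d = 56.0/5.3 = 10.5660
K_W = (4C−1)/(4C−4) + 0.615/C = 41.264/38.264 + 0.0582 = 1.1366
τ₀ = 8FD/(πd³) = 8·472·56.0/(π·5.3³) = 211456/467.71 = 452.11 MPa
τ_max = K·τ₀ = 1.1366 × 452.11 = 513.87 MPa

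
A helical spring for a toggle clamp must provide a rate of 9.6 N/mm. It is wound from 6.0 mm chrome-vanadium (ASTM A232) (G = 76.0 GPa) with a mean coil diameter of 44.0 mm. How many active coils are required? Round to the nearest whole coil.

15

N_a = Gd⁴/(8D³k) = (76.0×10³ × 6.0⁴)/(8 × 44.0³ × 9.6)
    = 9.8496e+07 / 6.54213e+06 = 15.06 → 15 coils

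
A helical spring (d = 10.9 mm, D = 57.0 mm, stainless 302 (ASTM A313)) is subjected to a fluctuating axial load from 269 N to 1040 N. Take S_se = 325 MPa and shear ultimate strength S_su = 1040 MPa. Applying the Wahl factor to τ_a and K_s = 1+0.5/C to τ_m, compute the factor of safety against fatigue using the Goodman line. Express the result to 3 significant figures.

C = D/d = 57.0/10.9 = 5.2294; K_W = (4C−1)/(4C−4)+0.615/C = 1.2949; K_s = 1+0.5/C = 1.0956
F_a = (F_max−F_min)/2 = 385.5 N; F_m = (F_max+F_min)/2 = 654.5 N
τ_a = K_W·8F_aD/(πd³) = 1.2949 × 43.208 = 55.951 MPa
τ_m = K_s·8F_mD/(πd³) = 1.0956 × 73.358 = 80.372 MPa
Goodman: 1/n_f = τ_a/S_se + τ_m/S_su = 55.951/325 + 80.372/1040 = 0.17216 + 0.07728 = 0.24944
n_f = 1/0.24944 = 4.009

4.01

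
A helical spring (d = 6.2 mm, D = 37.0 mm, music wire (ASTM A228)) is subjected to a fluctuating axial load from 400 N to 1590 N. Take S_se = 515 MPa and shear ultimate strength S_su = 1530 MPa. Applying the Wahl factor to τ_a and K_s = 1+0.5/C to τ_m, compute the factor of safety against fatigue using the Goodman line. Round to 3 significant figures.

C = D/d = 37.0/6.2 = 5.9677; K_W = (4C−1)/(4C−4)+0.615/C = 1.2540; K_s = 1+0.5/C = 1.0838
F_a = (F_max−F_min)/2 = 595 N; F_m = (F_max+F_min)/2 = 995 N
τ_a = K_W·8F_aD/(πd³) = 1.2540 × 235.23 = 294.98 MPa
τ_m = K_s·8F_mD/(πd³) = 1.0838 × 393.36 = 426.32 MPa
Goodman: 1/n_f = τ_a/S_se + τ_m/S_su = 294.98/515 + 426.32/1530 = 0.57277 + 0.27864 = 0.85141
n_f = 1/0.85141 = 1.175

1.17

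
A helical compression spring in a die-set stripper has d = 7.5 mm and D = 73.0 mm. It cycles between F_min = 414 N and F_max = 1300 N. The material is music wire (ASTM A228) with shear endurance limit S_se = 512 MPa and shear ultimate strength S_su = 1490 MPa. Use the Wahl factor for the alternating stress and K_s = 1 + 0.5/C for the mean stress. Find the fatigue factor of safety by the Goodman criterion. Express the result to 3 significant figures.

1.42

C = D/d = 73.0/7.5 = 9.7333; K_W = (4C−1)/(4C−4)+0.615/C = 1.1491; K_s = 1+0.5/C = 1.0514
F_a = (F_max−F_min)/2 = 443 N; F_m = (F_max+F_min)/2 = 857 N
τ_a = K_W·8F_aD/(πd³) = 1.1491 × 195.2 = 224.3 MPa
τ_m = K_s·8F_mD/(πd³) = 1.0514 × 377.62 = 397.02 MPa
Goodman: 1/n_f = τ_a/S_se + τ_m/S_su = 224.3/512 + 397.02/1490 = 0.43808 + 0.26646 = 0.70454
n_f = 1/0.70454 = 1.419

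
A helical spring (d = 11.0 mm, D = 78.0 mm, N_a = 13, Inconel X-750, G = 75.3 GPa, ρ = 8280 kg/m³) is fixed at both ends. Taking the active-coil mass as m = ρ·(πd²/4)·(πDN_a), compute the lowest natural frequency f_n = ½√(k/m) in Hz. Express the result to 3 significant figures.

47.2 Hz

k = Gd⁴/(8D³N_a) = (75.3×10³)(11.0⁴)/(8·78.0³·13) = 22.338 N/mm = 22338 N/m
Wire length L = πDN_a = π·78.0·13 = 3185.6 mm
m = ρ·(πd²/4)·L = 8280 × 95.033×10⁻⁶ m² × 3.1856 m = 2.5066 kg
f_n = ½√(k/m) = 0.5·√(22338/2.5066) = 0.5·√(8911.6) = 47.201 Hz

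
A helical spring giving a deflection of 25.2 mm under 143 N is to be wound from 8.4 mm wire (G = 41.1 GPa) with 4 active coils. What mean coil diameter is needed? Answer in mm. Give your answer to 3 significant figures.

Required rate k = F/δ = 143/25.2 = 5.6746 N/mm
D = (Gd⁴/(8N_a·k))^(1/3) = (41.1×10³·8.4⁴/(8·4·5.6746))^(1/3)
  = (1.12687e+06)^(1/3) = 104.0618 mm

104 mm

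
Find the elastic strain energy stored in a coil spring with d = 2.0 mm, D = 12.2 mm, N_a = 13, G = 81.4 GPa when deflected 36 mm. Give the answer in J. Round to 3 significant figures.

4.47 J

k = Gd⁴/(8D³N_a) = (81.4×10³)(2.0⁴)/(8·12.2³·13) = 6.8965 N/mm
U = ½kδ² = 0.5 × 6.8965 × 36² = 4469 N·mm = 4.469 J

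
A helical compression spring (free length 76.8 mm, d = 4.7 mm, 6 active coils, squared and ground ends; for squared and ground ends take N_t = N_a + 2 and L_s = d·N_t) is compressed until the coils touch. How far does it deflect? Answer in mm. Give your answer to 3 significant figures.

39.2 mm

N_t = 8; L_s = 4.7·8 = 37.6 mm
δ_solid = L₀ − L_s = 76.8 − 37.6 = 39.2 mm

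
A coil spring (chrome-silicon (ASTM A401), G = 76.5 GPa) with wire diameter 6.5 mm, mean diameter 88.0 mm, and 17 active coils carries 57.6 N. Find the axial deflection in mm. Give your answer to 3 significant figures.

39.1 mm

k = Gd⁴/(8D³N_a) = (76.5×10³)(6.5⁴)/(8·88.0³·17) = 1.4734 N/mm
δ = F/k = 57.6 / 1.4734 = 39.093 mm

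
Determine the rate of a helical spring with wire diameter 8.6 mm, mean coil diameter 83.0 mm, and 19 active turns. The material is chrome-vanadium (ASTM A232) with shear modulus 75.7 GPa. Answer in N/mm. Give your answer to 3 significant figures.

4.76 N/mm

k = Gd⁴/(8D³N_a) = (75.7×10³ × 8.6⁴) / (8 × 83.0³ × 19)
  = 4.14085e+08 / 8.69116e+07 = 4.7644 N/mm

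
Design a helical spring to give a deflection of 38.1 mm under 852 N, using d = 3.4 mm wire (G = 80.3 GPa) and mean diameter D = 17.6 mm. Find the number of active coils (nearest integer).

Required rate k = F/δ = 852/38.1 = 22.362 N/mm
N_a = Gd⁴/(8D³k) = (80.3×10³ × 3.4⁴)/(8 × 17.6³ × 22.362)
    = 1.07308e+07 / 975310 = 11 → 11 coils

11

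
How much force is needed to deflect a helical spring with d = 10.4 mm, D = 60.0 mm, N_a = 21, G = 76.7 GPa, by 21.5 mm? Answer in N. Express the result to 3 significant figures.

k = Gd⁴/(8D³N_a) = (76.7×10³)(10.4⁴)/(8·60.0³·21) = 24.727 N/mm
F = k·δ = 24.727 × 21.5 = 531.62 N

532 N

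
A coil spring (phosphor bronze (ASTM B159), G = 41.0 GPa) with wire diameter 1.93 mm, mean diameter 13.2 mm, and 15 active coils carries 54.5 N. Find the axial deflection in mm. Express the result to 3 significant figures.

k = Gd⁴/(8D³N_a) = (41.0×10³)(1.93⁴)/(8·13.2³·15) = 2.0612 N/mm
δ = F/k = 54.5 / 2.0612 = 26.442 mm

26.4 mm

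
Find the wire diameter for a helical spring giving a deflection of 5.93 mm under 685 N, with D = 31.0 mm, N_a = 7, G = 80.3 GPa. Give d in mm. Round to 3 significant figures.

Required rate k = F/δ = 685/5.93 = 115.51 N/mm
d = (8D³N_a·k / G)^(1/4) = (8·31.0³·7·115.51 / (80.3×10³))^0.25
  = (2399.9)^0.25 = 6.9992 mm

7.00 mm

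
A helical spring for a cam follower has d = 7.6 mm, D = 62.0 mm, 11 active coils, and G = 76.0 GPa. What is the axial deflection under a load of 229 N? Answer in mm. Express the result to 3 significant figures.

k = Gd⁴/(8D³N_a) = (76.0×10³)(7.6⁴)/(8·62.0³·11) = 12.09 N/mm
δ = F/k = 229 / 12.09 = 18.942 mm

18.9 mm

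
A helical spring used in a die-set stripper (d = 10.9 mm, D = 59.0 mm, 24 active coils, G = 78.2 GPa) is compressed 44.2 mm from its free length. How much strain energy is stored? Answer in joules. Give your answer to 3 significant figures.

27.3 J

k = Gd⁴/(8D³N_a) = (78.2×10³)(10.9⁴)/(8·59.0³·24) = 27.993 N/mm
U = ½kδ² = 0.5 × 27.993 × 44.2² = 27345 N·mm = 27.345 J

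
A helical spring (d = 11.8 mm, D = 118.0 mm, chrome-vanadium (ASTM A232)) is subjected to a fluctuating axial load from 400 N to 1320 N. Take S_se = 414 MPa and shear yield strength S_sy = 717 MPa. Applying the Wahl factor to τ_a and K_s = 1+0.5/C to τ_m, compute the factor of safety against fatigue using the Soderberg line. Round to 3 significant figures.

2.16

C = D/d = 118.0/11.8 = 10.0000; K_W = (4C−1)/(4C−4)+0.615/C = 1.1448; K_s = 1+0.5/C = 1.0500
F_a = (F_max−F_min)/2 = 460 N; F_m = (F_max+F_min)/2 = 860 N
τ_a = K_W·8F_aD/(πd³) = 1.1448 × 84.127 = 96.311 MPa
τ_m = K_s·8F_mD/(πd³) = 1.0500 × 157.28 = 165.14 MPa
Soderberg: 1/n_f = τ_a/S_se + τ_m/S_sy = 96.311/414 + 165.14/717 = 0.23264 + 0.23033 = 0.46296
n_f = 1/0.46296 = 2.16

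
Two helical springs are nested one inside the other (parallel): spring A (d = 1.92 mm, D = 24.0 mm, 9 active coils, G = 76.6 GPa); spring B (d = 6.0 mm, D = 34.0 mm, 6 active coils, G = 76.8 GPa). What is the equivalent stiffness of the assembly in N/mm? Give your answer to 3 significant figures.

k_A = Gd⁴/(8D³N_a) = (76.6×10³)(1.92⁴)/(8·24.0³·9) = 1.0458 N/mm
k_B = Gd⁴/(8D³N_a) = (76.8×10³)(6.0⁴)/(8·34.0³·6) = 52.758 N/mm
Parallel: k_eq = 1.0458 + 52.758 = 53.804 N/mm

53.8 N/mm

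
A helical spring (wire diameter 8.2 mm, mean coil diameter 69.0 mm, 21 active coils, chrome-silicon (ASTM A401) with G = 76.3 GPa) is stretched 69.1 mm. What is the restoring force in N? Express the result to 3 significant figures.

432 N

k = Gd⁴/(8D³N_a) = (76.3×10³)(8.2⁴)/(8·69.0³·21) = 6.2506 N/mm
F = k·δ = 6.2506 × 69.1 = 431.92 N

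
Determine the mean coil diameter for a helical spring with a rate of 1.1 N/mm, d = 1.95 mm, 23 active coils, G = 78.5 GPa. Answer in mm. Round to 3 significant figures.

17.8 mm

D = (Gd⁴/(8N_a·k))^(1/3) = (78.5×10³·1.95⁴/(8·23·1.1))^(1/3)
  = (5607.87)^(1/3) = 17.7664 mm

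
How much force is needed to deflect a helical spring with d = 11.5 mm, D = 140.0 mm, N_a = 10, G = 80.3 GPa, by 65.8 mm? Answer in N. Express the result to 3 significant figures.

k = Gd⁴/(8D³N_a) = (80.3×10³)(11.5⁴)/(8·140.0³·10) = 6.3978 N/mm
F = k·δ = 6.3978 × 65.8 = 420.98 N

421 N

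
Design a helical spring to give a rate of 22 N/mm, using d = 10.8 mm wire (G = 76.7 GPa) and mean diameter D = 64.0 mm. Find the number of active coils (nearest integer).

N_a = Gd⁴/(8D³k) = (76.7×10³ × 10.8⁴)/(8 × 64.0³ × 22)
    = 1.0435e+09 / 4.61373e+07 = 22.62 → 23 coils

23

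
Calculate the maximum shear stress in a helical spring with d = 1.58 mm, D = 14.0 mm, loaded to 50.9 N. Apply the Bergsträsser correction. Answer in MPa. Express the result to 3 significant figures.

Spring index C = D/d = 14.0/1.58 = 8.8608
K_B = (4C+2)/(4C−3) = 37.443/32.443 = 1.1541
τ₀ = 8FD/(πd³) = 8·50.9·14.0/(π·1.58³) = 5700.8/12.391 = 460.06 MPa
τ_max = K·τ₀ = 1.1541 × 460.06 = 530.96 MPa

531 MPa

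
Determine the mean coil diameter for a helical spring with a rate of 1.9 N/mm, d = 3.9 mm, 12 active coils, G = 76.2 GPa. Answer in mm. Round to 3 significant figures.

D = (Gd⁴/(8N_a·k))^(1/3) = (76.2×10³·3.9⁴/(8·12·1.9))^(1/3)
  = (96647)^(1/3) = 45.8912 mm

45.9 mm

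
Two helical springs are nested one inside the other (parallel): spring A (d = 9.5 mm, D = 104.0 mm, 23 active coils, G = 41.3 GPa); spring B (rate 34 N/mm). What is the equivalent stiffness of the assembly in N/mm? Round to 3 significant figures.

35.6 N/mm

k_A = Gd⁴/(8D³N_a) = (41.3×10³)(9.5⁴)/(8·104.0³·23) = 1.6253 N/mm
Parallel: k_eq = 1.6253 + 34 = 35.625 N/mm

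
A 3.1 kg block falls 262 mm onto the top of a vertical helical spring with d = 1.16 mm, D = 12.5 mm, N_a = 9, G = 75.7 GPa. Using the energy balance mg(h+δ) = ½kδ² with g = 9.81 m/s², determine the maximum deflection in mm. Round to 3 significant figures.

k = Gd⁴/(8D³N_a) = (75.7×10³)(1.16⁴)/(8·12.5³·9) = 0.97469 N/mm
W = mg = 3.1 × 9.81 = 30.411 N
½kδ² − Wδ − Wh = 0 → δ = (W + √(W² + 2kWh))/k
δ = (30.411 + √(924.83 + 15532))/0.97469 = (30.411 + 128.28)/0.97469 = 162.82 mm

163 mm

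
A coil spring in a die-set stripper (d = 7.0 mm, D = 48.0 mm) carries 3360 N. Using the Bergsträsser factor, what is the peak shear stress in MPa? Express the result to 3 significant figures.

Spring index C = D/d = 48.0/7.0 = 6.8571
K_B = (4C+2)/(4C−3) = 29.429/24.429 = 1.2047
τ₀ = 8FD/(πd³) = 8·3360·48.0/(π·7.0³) = 1.29024e+06/1077.6 = 1197.4 MPa
τ_max = K·τ₀ = 1.2047 × 1197.4 = 1442.4 MPa

1440 MPa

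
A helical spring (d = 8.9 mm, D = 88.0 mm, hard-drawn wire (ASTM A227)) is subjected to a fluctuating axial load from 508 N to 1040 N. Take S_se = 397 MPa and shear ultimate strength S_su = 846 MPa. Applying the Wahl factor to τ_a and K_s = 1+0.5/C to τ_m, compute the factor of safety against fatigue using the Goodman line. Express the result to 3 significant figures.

C = D/d = 88.0/8.9 = 9.8876; K_W = (4C−1)/(4C−4)+0.615/C = 1.1466; K_s = 1+0.5/C = 1.0506
F_a = (F_max−F_min)/2 = 266 N; F_m = (F_max+F_min)/2 = 774 N
τ_a = K_W·8F_aD/(πd³) = 1.1466 × 84.554 = 96.948 MPa
τ_m = K_s·8F_mD/(πd³) = 1.0506 × 246.03 = 258.47 MPa
Goodman: 1/n_f = τ_a/S_se + τ_m/S_su = 96.948/397 + 258.47/846 = 0.24420 + 0.30553 = 0.54973
n_f = 1/0.54973 = 1.819

1.82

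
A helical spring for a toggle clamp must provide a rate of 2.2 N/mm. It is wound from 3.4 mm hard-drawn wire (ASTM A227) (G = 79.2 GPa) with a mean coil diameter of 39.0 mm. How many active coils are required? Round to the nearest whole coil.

N_a = Gd⁴/(8D³k) = (79.2×10³ × 3.4⁴)/(8 × 39.0³ × 2.2)
    = 1.05838e+07 / 1.04401e+06 = 10.14 → 10 coils

10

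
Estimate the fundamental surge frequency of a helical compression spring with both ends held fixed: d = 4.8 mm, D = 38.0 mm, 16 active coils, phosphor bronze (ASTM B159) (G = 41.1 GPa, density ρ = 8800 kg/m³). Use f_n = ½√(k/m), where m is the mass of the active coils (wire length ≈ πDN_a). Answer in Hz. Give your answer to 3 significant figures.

50.5 Hz

k = Gd⁴/(8D³N_a) = (41.1×10³)(4.8⁴)/(8·38.0³·16) = 3.1063 N/mm = 3106.3 N/m
Wire length L = πDN_a = π·38.0·16 = 1910.1 mm
m = ρ·(πd²/4)·L = 8800 × 18.096×10⁻⁶ m² × 1.9101 m = 0.30416 kg
f_n = ½√(k/m) = 0.5·√(3106.3/0.30416) = 0.5·√(10213) = 50.529 Hz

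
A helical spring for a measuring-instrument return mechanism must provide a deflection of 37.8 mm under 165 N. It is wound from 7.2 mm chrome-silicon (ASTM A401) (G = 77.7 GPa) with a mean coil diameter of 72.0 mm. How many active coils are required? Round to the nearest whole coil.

16

Required rate k = F/δ = 165/37.8 = 4.3651 N/mm
N_a = Gd⁴/(8D³k) = (77.7×10³ × 7.2⁴)/(8 × 72.0³ × 4.3651)
    = 2.0881e+08 / 1.30341e+07 = 16.02 → 16 coils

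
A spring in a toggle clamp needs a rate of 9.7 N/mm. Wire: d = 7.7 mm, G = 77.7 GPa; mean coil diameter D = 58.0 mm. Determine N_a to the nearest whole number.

18

N_a = Gd⁴/(8D³k) = (77.7×10³ × 7.7⁴)/(8 × 58.0³ × 9.7)
    = 2.73139e+08 / 1.51407e+07 = 18.04 → 18 coils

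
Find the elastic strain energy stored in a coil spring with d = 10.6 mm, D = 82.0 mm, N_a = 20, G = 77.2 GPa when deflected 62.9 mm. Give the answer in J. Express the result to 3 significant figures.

k = Gd⁴/(8D³N_a) = (77.2×10³)(10.6⁴)/(8·82.0³·20) = 11.048 N/mm
U = ½kδ² = 0.5 × 11.048 × 62.9² = 21855 N·mm = 21.855 J

21.9 J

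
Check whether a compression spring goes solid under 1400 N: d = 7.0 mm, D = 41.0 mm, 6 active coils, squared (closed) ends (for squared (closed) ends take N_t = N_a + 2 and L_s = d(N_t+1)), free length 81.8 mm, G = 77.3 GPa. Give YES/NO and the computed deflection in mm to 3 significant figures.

k = Gd⁴/(8D³N_a) = (77.3×10³)(7.0⁴)/(8·41.0³·6) = 56.102 N/mm
N_t = 8; L_s = 7.0·9 = 63 mm; δ_solid = L₀ − L_s = 81.8 − 63 = 18.8 mm
δ = F/k = 1400/56.102 = 24.955 mm
δ ≥ δ_solid → spring goes solid

YES, δ = 25.0 mm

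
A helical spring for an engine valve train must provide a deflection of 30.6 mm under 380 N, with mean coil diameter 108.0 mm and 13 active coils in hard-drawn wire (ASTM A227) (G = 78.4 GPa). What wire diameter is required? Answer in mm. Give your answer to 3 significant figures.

12.0 mm

Required rate k = F/δ = 380/30.6 = 12.418 N/mm
d = (8D³N_a·k / G)^(1/4) = (8·108.0³·13·12.418 / (78.4×10³))^0.25
  = (20752)^0.25 = 12.0023 mm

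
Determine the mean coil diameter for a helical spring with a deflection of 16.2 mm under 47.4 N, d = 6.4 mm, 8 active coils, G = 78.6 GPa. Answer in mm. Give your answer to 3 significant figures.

Required rate k = F/δ = 47.4/16.2 = 2.9259 N/mm
D = (Gd⁴/(8N_a·k))^(1/3) = (78.6×10³·6.4⁴/(8·8·2.9259))^(1/3)
  = (704205)^(1/3) = 88.9678 mm

89.0 mm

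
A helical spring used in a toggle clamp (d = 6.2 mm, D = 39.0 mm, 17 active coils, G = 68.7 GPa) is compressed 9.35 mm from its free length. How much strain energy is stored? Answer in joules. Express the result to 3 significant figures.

k = Gd⁴/(8D³N_a) = (68.7×10³)(6.2⁴)/(8·39.0³·17) = 12.583 N/mm
U = ½kδ² = 0.5 × 12.583 × 9.35² = 550.03 N·mm = 0.55003 J

0.550 J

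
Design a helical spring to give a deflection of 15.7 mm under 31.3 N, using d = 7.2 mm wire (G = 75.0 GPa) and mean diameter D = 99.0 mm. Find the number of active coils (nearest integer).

Required rate k = F/δ = 31.3/15.7 = 1.9936 N/mm
N_a = Gd⁴/(8D³k) = (75.0×10³ × 7.2⁴)/(8 × 99.0³ × 1.9936)
    = 2.01554e+08 / 1.54753e+07 = 13.02 → 13 coils

13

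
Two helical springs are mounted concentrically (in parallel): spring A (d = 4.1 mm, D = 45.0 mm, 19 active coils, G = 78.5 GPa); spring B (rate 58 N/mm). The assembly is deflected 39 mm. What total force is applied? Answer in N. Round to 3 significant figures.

2320 N

k_A = Gd⁴/(8D³N_a) = (78.5×10³)(4.1⁴)/(8·45.0³·19) = 1.6015 N/mm
Parallel: k_eq = 1.6015 + 58 = 59.601 N/mm
F = k_eq·δ = 59.601·39 = 2324.5 N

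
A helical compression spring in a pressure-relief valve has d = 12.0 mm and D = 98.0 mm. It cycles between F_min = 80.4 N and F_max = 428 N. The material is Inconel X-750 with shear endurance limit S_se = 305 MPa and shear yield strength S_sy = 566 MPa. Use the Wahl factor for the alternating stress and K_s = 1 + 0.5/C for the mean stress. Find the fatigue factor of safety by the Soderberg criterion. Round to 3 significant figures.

C = D/d = 98.0/12.0 = 8.1667; K_W = (4C−1)/(4C−4)+0.615/C = 1.1800; K_s = 1+0.5/C = 1.0612
F_a = (F_max−F_min)/2 = 173.8 N; F_m = (F_max+F_min)/2 = 254.2 N
τ_a = K_W·8F_aD/(πd³) = 1.1800 × 25.1 = 29.617 MPa
τ_m = K_s·8F_mD/(πd³) = 1.0612 × 36.711 = 38.959 MPa
Soderberg: 1/n_f = τ_a/S_se + τ_m/S_sy = 29.617/305 + 38.959/566 = 0.09710 + 0.06883 = 0.16594
n_f = 1/0.16594 = 6.026

6.03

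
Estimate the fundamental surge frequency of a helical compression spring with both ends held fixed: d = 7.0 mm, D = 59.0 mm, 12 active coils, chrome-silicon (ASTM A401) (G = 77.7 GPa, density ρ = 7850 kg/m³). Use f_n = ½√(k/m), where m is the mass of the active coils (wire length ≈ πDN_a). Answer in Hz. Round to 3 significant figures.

k = Gd⁴/(8D³N_a) = (77.7×10³)(7.0⁴)/(8·59.0³·12) = 9.4621 N/mm = 9462.1 N/m
Wire length L = πDN_a = π·59.0·12 = 2224.2 mm
m = ρ·(πd²/4)·L = 7850 × 38.485×10⁻⁶ m² × 2.2242 m = 0.67195 kg
f_n = ½√(k/m) = 0.5·√(9462.1/0.67195) = 0.5·√(14081) = 59.333 Hz

59.3 Hz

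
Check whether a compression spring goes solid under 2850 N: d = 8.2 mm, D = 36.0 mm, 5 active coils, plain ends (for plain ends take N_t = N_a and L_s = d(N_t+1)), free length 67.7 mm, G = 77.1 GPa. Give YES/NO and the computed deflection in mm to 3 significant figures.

k = Gd⁴/(8D³N_a) = (77.1×10³)(8.2⁴)/(8·36.0³·5) = 186.79 N/mm
N_t = 5; L_s = 8.2·6 = 49.2 mm; δ_solid = L₀ − L_s = 67.7 − 49.2 = 18.5 mm
δ = F/k = 2850/186.79 = 15.258 mm
δ < δ_solid → spring does not go solid

NO, δ = 15.3 mm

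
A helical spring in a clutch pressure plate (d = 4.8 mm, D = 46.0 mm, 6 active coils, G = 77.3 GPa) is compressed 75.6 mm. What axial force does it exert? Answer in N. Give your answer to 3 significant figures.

664 N

k = Gd⁴/(8D³N_a) = (77.3×10³)(4.8⁴)/(8·46.0³·6) = 8.7827 N/mm
F = k·δ = 8.7827 × 75.6 = 663.97 N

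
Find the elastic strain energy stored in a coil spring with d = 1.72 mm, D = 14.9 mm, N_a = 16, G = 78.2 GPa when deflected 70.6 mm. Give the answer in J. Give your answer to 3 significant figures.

4.03 J

k = Gd⁴/(8D³N_a) = (78.2×10³)(1.72⁴)/(8·14.9³·16) = 1.6164 N/mm
U = ½kδ² = 0.5 × 1.6164 × 70.6² = 4028.4 N·mm = 4.0284 J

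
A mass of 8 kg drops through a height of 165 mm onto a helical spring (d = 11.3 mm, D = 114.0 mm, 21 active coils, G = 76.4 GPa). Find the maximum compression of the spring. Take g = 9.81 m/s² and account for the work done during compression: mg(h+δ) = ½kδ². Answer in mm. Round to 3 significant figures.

k = Gd⁴/(8D³N_a) = (76.4×10³)(11.3⁴)/(8·114.0³·21) = 5.0048 N/mm
W = mg = 8 × 9.81 = 78.48 N
½kδ² − Wδ − Wh = 0 → δ = (W + √(W² + 2kWh))/k
δ = (78.48 + √(6159.1 + 129615))/5.0048 = (78.48 + 368.48)/5.0048 = 89.306 mm

89.3 mm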